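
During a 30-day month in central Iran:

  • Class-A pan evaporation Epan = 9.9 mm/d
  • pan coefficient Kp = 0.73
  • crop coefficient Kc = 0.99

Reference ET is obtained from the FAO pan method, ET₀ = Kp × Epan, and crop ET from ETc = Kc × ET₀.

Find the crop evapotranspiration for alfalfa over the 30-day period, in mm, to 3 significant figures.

215 mm

ET₀ = 0.73 × 9.9 = 7.2270 mm/d
ETc = Kc × ET₀ = 0.99 × 7.2270 = 7.1547 mm/d
Over 30 days: 7.1547 × 30 = 214.641 mm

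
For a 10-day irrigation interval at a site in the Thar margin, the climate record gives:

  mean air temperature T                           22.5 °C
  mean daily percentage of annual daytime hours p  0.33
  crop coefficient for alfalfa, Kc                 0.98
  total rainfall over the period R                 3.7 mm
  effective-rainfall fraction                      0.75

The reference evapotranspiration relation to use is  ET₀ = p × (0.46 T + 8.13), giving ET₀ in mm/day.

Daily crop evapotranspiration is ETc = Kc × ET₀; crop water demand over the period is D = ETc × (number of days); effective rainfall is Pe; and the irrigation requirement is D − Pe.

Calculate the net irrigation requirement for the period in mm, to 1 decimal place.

57.0 mm

ET₀ = 0.33 × (0.46 × 22.5 + 8.13) = 0.33 × 18.480 = 6.0984 mm/d
ETc = Kc × ET₀ = 0.98 × 6.0984 = 5.9764 mm/d
Crop demand D = ETc × 10 d = 5.9764 × 10 = 59.764 mm
Pe = 0.75 × 3.7 = 2.775 mm
D − Pe = 59.764 − 2.775 = 56.989 mm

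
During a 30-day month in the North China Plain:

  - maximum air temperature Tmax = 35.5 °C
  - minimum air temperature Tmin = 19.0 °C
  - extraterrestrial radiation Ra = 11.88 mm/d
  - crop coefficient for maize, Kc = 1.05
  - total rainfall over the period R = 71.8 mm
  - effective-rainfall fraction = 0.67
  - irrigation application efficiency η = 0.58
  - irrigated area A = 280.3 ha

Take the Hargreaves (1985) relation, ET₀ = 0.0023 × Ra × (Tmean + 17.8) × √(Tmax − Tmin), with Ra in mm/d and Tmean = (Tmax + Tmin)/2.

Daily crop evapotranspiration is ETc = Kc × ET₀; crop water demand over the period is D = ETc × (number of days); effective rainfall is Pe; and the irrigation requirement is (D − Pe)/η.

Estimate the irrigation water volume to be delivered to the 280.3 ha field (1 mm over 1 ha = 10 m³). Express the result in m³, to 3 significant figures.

529000 m³

Tmean = (35.5 + 19.0)/2 = 27.25 °C
ET₀ = 0.0023 × 11.88 × (27.25 + 17.8) × √16.5 = 0.0023 × 11.88 × 45.05 × 4.0620 = 5.0001 mm/d
ETc = Kc × ET₀ = 1.05 × 5.0001 = 5.2501 mm/d
Crop demand D = ETc × 30 d = 5.2501 × 30 = 157.503 mm
Pe = 0.67 × 71.8 = 48.106 mm
D − Pe = 157.503 − 48.106 = 109.397 mm
Gross irrigation = 109.397 / 0.58 = 188.616 mm
Volume = 188.616 mm × 280.3 ha × 10 = 528690.6 m³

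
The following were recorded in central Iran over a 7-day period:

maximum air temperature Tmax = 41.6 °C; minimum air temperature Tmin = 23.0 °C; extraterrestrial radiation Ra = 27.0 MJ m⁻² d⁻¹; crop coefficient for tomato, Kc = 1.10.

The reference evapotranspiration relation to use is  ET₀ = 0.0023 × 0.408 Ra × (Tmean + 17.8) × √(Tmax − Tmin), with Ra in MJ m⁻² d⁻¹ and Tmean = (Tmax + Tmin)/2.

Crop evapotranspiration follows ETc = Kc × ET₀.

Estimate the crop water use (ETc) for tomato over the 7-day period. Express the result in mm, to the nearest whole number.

42 mm

Tmean = (41.6 + 23.0)/2 = 32.30 °C
0.408 Ra = 0.408 × 27.0 = 11.0160 mm/d equivalent
ET₀ = 0.0023 × 11.0160 × (32.30 + 17.8) × √18.6 = 0.0023 × 11.0160 × 50.10 × 4.3128 = 5.4746 mm/d
ETc = Kc × ET₀ = 1.10 × 5.4746 = 6.0221 mm/d
Over 7 days: 6.0221 × 7 = 42.155 mm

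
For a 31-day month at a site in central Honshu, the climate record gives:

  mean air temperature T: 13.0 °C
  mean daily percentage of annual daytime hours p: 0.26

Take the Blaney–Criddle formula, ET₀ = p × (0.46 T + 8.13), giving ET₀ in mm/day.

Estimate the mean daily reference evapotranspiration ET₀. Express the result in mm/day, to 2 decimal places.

3.67 mm/day

ET₀ = 0.26 × (0.46 × 13.0 + 8.13) = 0.26 × 14.110 = 3.6686 mm/d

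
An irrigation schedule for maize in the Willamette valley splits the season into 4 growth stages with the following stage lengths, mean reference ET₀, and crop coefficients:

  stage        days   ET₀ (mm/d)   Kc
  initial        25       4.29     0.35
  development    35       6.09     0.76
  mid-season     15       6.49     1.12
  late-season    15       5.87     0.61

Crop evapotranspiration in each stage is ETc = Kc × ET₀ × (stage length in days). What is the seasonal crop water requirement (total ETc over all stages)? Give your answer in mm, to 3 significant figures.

362 mm

initial: 0.35 × 4.29 × 25 = 37.54 mm
development: 0.76 × 6.09 × 35 = 161.99 mm
mid-season: 1.12 × 6.49 × 15 = 109.03 mm
late-season: 0.61 × 5.87 × 15 = 53.71 mm
Seasonal total = 362.27 mm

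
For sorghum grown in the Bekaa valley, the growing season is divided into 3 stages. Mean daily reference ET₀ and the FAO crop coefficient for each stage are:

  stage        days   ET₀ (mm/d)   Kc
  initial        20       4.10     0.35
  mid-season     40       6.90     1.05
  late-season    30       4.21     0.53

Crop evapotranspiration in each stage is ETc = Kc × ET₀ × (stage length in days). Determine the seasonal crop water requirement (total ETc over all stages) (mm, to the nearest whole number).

initial: 0.35 × 4.10 × 20 = 28.70 mm
mid-season: 1.05 × 6.90 × 40 = 289.80 mm
late-season: 0.53 × 4.21 × 30 = 66.94 mm
Seasonal total = 385.44 mm

385 mm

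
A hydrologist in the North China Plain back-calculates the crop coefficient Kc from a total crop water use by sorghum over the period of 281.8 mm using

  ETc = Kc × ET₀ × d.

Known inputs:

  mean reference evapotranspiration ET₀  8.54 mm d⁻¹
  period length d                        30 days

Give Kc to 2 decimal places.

1.10

ETc = Kc × ET₀ × d  ⇒  Kc = ETc / (ET₀ × d)
Kc = 281.8 / (8.54 × 30) = 281.8 / 256.20 = 1.0999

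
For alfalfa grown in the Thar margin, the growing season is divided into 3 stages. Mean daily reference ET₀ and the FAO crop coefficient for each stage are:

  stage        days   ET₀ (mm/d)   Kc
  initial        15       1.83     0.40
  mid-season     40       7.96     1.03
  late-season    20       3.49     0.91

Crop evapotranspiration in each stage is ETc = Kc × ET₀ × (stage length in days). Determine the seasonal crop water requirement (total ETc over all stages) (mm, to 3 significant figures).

initial: 0.40 × 1.83 × 15 = 10.98 mm
mid-season: 1.03 × 7.96 × 40 = 327.95 mm
late-season: 0.91 × 3.49 × 20 = 63.52 mm
Seasonal total = 402.45 mm

402 mm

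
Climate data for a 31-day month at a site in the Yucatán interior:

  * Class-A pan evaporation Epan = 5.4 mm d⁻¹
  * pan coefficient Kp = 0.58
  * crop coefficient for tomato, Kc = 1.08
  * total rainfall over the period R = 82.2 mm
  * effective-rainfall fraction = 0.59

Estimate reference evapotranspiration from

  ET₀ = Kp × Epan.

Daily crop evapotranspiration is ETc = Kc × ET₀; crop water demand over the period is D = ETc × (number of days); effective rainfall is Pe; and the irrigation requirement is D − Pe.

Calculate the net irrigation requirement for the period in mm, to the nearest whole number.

ET₀ = 0.58 × 5.4 = 3.1320 mm/d
ETc = Kc × ET₀ = 1.08 × 3.1320 = 3.3826 mm/d
Crop demand D = ETc × 31 d = 3.3826 × 31 = 104.861 mm
Pe = 0.59 × 82.2 = 48.498 mm
D − Pe = 104.861 − 48.498 = 56.363 mm

56 mm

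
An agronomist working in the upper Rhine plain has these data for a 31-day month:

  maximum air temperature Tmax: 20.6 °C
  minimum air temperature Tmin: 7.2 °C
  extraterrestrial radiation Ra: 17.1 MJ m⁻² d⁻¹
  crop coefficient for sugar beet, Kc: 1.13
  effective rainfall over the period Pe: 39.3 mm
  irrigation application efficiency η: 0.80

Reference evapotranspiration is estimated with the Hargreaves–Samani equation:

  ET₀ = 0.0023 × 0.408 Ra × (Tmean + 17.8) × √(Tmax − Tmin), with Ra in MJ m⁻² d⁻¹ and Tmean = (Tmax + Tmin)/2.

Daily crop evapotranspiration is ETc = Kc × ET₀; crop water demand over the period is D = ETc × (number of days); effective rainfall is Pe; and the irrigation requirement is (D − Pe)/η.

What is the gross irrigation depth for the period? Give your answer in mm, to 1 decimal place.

32.4 mm

Tmean = (20.6 + 7.2)/2 = 13.90 °C
0.408 Ra = 0.408 × 17.1 = 6.9768 mm/d equivalent
ET₀ = 0.0023 × 6.9768 × (13.90 + 17.8) × √13.4 = 0.0023 × 6.9768 × 31.70 × 3.6606 = 1.8621 mm/d
ETc = Kc × ET₀ = 1.13 × 1.8621 = 2.1042 mm/d
Crop demand D = ETc × 31 d = 2.1042 × 31 = 65.230 mm
D − Pe = 65.230 − 39.3 = 25.930 mm
Gross irrigation = 25.930 / 0.80 = 32.413 mm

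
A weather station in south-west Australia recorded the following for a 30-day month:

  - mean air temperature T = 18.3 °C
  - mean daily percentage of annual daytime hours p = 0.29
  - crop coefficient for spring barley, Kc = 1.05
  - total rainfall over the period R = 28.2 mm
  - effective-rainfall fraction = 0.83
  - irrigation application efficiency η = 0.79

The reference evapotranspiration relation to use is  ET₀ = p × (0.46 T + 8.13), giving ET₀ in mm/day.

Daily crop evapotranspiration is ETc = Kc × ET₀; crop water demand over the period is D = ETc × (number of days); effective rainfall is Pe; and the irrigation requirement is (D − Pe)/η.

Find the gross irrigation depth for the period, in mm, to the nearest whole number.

162 mm

ET₀ = 0.29 × (0.46 × 18.3 + 8.13) = 0.29 × 16.548 = 4.7989 mm/d
ETc = Kc × ET₀ = 1.05 × 4.7989 = 5.0388 mm/d
Crop demand D = ETc × 30 d = 5.0388 × 30 = 151.164 mm
Pe = 0.83 × 28.2 = 23.406 mm
D − Pe = 151.164 − 23.406 = 127.758 mm
Gross irrigation = 127.758 / 0.79 = 161.719 mm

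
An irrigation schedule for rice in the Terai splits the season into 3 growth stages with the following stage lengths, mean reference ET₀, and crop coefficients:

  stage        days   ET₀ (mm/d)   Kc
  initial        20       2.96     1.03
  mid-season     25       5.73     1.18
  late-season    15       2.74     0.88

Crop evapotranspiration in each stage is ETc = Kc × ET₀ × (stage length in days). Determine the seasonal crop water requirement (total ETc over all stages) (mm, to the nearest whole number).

initial: 1.03 × 2.96 × 20 = 60.98 mm
mid-season: 1.18 × 5.73 × 25 = 169.04 mm
late-season: 0.88 × 2.74 × 15 = 36.17 mm
Seasonal total = 266.19 mm

266 mm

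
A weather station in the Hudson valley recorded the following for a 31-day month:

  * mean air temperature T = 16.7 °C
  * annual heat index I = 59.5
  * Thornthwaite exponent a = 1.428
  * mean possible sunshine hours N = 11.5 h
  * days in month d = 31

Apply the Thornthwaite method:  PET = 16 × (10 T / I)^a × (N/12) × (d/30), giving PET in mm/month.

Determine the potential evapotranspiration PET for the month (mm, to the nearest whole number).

10T/I = 10 × 16.7 / 59.5 = 2.8067
(10T/I)^a = 2.8067^1.428 = 4.3654
Uncorrected PET = 16 × 4.3654 = 69.846 mm
Correction = (N/12)(d/30) = (11.5/12)(31/30) = 0.9903
PET = 69.846 × 0.9903 = 69.168 mm/month

69 mm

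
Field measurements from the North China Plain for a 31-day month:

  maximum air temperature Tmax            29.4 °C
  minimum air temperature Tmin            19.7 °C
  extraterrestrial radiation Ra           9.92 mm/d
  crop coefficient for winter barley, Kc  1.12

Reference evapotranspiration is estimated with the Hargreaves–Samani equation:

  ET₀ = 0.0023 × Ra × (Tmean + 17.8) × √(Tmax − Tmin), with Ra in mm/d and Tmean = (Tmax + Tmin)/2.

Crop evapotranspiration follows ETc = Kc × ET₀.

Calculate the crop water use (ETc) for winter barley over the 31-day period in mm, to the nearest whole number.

104 mm

Tmean = (29.4 + 19.7)/2 = 24.55 °C
ET₀ = 0.0023 × 9.92 × (24.55 + 17.8) × √9.7 = 0.0023 × 9.92 × 42.35 × 3.1145 = 3.0094 mm/d
ETc = Kc × ET₀ = 1.12 × 3.0094 = 3.3705 mm/d
Over 31 days: 3.3705 × 31 = 104.486 mm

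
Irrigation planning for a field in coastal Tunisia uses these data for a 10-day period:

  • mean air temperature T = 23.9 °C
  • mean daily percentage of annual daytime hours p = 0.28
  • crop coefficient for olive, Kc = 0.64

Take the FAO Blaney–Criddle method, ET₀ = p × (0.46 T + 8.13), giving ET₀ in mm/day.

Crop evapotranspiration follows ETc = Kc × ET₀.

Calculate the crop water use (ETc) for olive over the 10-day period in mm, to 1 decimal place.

34.3 mm

ET₀ = 0.28 × (0.46 × 23.9 + 8.13) = 0.28 × 19.124 = 5.3547 mm/d
ETc = Kc × ET₀ = 0.64 × 5.3547 = 3.4270 mm/d
Over 10 days: 3.4270 × 10 = 34.270 mm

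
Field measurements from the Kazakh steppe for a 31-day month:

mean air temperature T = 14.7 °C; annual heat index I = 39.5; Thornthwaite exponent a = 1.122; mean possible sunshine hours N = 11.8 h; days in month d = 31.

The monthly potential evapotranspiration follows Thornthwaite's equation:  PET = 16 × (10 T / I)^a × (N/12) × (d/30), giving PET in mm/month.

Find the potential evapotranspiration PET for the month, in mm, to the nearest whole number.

71 mm

10T/I = 10 × 14.7 / 39.5 = 3.7215
(10T/I)^a = 3.7215^1.122 = 4.3686
Uncorrected PET = 16 × 4.3686 = 69.898 mm
Correction = (N/12)(d/30) = (11.8/12)(31/30) = 1.0161
PET = 69.898 × 1.0161 = 71.023 mm/month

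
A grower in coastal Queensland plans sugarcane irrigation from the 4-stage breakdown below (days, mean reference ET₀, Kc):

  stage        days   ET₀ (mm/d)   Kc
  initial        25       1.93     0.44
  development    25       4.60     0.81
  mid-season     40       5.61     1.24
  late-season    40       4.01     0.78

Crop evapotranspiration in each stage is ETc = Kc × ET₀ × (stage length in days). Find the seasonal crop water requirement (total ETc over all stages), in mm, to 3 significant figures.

518 mm

initial: 0.44 × 1.93 × 25 = 21.23 mm
development: 0.81 × 4.60 × 25 = 93.15 mm
mid-season: 1.24 × 5.61 × 40 = 278.26 mm
late-season: 0.78 × 4.01 × 40 = 125.11 mm
Seasonal total = 517.75 mm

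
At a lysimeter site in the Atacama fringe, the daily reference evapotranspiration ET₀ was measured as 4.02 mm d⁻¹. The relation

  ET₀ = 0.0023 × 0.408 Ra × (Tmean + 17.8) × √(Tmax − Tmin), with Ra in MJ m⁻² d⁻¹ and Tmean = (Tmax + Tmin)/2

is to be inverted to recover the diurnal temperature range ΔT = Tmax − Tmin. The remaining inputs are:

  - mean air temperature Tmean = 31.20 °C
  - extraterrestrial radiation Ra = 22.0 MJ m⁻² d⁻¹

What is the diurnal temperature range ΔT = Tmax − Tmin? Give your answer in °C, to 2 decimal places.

√ΔT = ET₀ / [0.0023 × 0.408 × Ra × (Tmean+17.8)] = 4.02 / (0.0023 × 8.9760 × 49.00) = 3.9739
ΔT = 3.9739² = 15.792 °C

15.79 °C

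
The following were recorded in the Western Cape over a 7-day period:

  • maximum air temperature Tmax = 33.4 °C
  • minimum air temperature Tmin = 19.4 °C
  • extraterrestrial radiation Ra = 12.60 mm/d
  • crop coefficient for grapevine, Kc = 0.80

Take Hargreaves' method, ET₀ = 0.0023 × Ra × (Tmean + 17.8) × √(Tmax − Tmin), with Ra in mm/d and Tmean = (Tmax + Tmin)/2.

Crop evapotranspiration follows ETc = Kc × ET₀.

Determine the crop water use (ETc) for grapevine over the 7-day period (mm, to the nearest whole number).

Tmean = (33.4 + 19.4)/2 = 26.40 °C
ET₀ = 0.0023 × 12.60 × (26.40 + 17.8) × √14.0 = 0.0023 × 12.60 × 44.20 × 3.7417 = 4.7928 mm/d
ETc = Kc × ET₀ = 0.80 × 4.7928 = 3.8342 mm/d
Over 7 days: 3.8342 × 7 = 26.839 mm

27 mm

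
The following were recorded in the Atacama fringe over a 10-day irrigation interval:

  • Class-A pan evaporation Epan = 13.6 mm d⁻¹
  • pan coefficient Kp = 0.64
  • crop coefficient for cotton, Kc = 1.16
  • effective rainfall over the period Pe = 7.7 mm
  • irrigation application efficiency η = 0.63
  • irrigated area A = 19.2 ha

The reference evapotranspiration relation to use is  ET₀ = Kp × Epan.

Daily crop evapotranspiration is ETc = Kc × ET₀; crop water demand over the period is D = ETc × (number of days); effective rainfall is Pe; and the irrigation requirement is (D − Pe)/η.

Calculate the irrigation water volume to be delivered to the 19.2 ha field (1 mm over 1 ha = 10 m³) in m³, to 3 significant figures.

28400 m³

ET₀ = 0.64 × 13.6 = 8.7040 mm/d
ETc = Kc × ET₀ = 1.16 × 8.7040 = 10.0966 mm/d
Crop demand D = ETc × 10 d = 10.0966 × 10 = 100.966 mm
D − Pe = 100.966 − 7.7 = 93.266 mm
Gross irrigation = 93.266 / 0.63 = 148.041 mm
Volume = 148.041 mm × 19.2 ha × 10 = 28423.9 m³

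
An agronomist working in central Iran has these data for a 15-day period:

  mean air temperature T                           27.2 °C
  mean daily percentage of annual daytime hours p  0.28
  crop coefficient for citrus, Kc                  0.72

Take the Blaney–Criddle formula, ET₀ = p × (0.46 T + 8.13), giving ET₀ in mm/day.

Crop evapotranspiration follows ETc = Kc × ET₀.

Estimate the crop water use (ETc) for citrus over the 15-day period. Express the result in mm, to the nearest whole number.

62 mm

ET₀ = 0.28 × (0.46 × 27.2 + 8.13) = 0.28 × 20.642 = 5.7798 mm/d
ETc = Kc × ET₀ = 0.72 × 5.7798 = 4.1615 mm/d
Over 15 days: 4.1615 × 15 = 62.423 mm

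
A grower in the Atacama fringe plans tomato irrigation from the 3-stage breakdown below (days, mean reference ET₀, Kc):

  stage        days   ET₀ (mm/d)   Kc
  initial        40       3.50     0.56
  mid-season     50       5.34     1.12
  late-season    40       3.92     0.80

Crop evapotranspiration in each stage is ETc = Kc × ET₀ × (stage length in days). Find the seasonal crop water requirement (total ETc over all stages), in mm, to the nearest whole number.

503 mm

initial: 0.56 × 3.50 × 40 = 78.40 mm
mid-season: 1.12 × 5.34 × 50 = 299.04 mm
late-season: 0.80 × 3.92 × 40 = 125.44 mm
Seasonal total = 502.88 mm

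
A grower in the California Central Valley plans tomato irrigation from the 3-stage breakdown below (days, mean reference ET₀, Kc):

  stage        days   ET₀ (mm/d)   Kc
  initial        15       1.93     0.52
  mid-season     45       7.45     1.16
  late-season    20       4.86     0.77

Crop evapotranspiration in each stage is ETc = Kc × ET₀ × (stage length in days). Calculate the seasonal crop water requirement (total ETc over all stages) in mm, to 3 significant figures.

initial: 0.52 × 1.93 × 15 = 15.05 mm
mid-season: 1.16 × 7.45 × 45 = 388.89 mm
late-season: 0.77 × 4.86 × 20 = 74.84 mm
Seasonal total = 478.78 mm

479 mm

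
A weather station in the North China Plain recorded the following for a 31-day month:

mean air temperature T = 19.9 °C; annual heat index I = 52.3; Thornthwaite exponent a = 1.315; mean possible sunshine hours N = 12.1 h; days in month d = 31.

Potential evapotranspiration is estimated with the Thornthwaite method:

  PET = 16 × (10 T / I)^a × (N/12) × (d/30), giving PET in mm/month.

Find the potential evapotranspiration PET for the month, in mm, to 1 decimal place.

96.6 mm

10T/I = 10 × 19.9 / 52.3 = 3.8050
(10T/I)^a = 3.8050^1.315 = 5.7965
Uncorrected PET = 16 × 5.7965 = 92.744 mm
Correction = (N/12)(d/30) = (12.1/12)(31/30) = 1.0419
PET = 92.744 × 1.0419 = 96.630 mm/month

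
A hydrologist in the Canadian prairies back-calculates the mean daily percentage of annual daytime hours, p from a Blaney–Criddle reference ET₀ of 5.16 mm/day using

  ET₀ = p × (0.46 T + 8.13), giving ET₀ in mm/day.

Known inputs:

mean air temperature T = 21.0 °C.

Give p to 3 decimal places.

0.290

p = ET₀ / (0.46 T + 8.13) = 5.16 / (0.46 × 21.0 + 8.13) = 5.16 / 17.790 = 0.2901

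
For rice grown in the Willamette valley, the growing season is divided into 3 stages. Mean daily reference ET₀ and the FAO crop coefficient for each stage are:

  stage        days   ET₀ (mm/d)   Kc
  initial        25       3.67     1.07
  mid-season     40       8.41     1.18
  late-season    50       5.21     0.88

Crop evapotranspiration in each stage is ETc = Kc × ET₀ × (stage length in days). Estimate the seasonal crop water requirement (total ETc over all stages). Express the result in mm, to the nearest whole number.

724 mm

initial: 1.07 × 3.67 × 25 = 98.17 mm
mid-season: 1.18 × 8.41 × 40 = 396.95 mm
late-season: 0.88 × 5.21 × 50 = 229.24 mm
Seasonal total = 724.36 mm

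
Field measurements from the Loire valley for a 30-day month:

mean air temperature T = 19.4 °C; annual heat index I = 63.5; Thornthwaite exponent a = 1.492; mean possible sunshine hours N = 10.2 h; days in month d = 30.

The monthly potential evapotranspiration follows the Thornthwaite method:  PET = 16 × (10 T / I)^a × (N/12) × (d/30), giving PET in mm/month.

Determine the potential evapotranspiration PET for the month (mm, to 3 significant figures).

72.0 mm

10T/I = 10 × 19.4 / 63.5 = 3.0551
(10T/I)^a = 3.0551^1.492 = 5.2925
Uncorrected PET = 16 × 5.2925 = 84.680 mm
Correction = (N/12)(d/30) = (10.2/12)(30/30) = 0.8500
PET = 84.680 × 0.8500 = 71.978 mm/month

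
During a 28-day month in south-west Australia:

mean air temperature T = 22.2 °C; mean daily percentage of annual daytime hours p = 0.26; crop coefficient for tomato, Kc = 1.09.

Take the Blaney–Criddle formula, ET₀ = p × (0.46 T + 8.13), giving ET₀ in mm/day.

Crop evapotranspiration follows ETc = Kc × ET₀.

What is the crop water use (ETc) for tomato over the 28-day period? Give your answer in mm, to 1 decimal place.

145.5 mm

ET₀ = 0.26 × (0.46 × 22.2 + 8.13) = 0.26 × 18.342 = 4.7689 mm/d
ETc = Kc × ET₀ = 1.09 × 4.7689 = 5.1981 mm/d
Over 28 days: 5.1981 × 28 = 145.547 mm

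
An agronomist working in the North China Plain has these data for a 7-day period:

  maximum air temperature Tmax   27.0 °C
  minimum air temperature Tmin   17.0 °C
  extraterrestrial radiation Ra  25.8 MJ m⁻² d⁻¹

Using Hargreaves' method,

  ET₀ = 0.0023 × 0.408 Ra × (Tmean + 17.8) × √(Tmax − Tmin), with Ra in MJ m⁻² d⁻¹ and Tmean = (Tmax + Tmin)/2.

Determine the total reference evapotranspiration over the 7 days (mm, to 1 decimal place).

21.3 mm

Tmean = (27.0 + 17.0)/2 = 22.00 °C
0.408 Ra = 0.408 × 25.8 = 10.5264 mm/d equivalent
ET₀ = 0.0023 × 10.5264 × (22.00 + 17.8) × √10.0 = 0.0023 × 10.5264 × 39.80 × 3.1623 = 3.0472 mm/d
Over 7 days: 3.0472 × 7 = 21.330 mm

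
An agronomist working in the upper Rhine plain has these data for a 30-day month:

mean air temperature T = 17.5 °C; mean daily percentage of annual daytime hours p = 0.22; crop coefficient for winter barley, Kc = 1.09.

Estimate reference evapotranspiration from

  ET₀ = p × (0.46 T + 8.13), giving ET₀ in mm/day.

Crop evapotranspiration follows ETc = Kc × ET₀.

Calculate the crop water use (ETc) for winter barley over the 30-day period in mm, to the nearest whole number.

116 mm

ET₀ = 0.22 × (0.46 × 17.5 + 8.13) = 0.22 × 16.180 = 3.5596 mm/d
ETc = Kc × ET₀ = 1.09 × 3.5596 = 3.8800 mm/d
Over 30 days: 3.8800 × 30 = 116.400 mm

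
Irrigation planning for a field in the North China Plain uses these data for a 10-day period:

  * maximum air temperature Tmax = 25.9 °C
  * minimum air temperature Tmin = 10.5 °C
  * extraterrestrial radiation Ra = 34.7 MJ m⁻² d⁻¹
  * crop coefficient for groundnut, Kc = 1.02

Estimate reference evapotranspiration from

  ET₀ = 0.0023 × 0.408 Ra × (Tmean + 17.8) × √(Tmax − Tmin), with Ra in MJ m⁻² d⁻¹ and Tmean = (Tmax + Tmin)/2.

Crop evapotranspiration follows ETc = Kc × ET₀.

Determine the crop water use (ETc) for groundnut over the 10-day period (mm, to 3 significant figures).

Tmean = (25.9 + 10.5)/2 = 18.20 °C
0.408 Ra = 0.408 × 34.7 = 14.1576 mm/d equivalent
ET₀ = 0.0023 × 14.1576 × (18.20 + 17.8) × √15.4 = 0.0023 × 14.1576 × 36.00 × 3.9243 = 4.6003 mm/d
ETc = Kc × ET₀ = 1.02 × 4.6003 = 4.6923 mm/d
Over 10 days: 4.6923 × 10 = 46.923 mm

46.9 mm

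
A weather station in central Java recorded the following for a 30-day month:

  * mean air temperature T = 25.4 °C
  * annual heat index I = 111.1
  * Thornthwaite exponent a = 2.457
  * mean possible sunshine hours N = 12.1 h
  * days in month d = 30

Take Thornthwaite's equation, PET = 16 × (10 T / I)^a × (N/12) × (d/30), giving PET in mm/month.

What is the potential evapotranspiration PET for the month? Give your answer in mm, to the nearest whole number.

123 mm

10T/I = 10 × 25.4 / 111.1 = 2.2862
(10T/I)^a = 2.2862^2.457 = 7.6268
Uncorrected PET = 16 × 7.6268 = 122.029 mm
Correction = (N/12)(d/30) = (12.1/12)(30/30) = 1.0083
PET = 122.029 × 1.0083 = 123.042 mm/month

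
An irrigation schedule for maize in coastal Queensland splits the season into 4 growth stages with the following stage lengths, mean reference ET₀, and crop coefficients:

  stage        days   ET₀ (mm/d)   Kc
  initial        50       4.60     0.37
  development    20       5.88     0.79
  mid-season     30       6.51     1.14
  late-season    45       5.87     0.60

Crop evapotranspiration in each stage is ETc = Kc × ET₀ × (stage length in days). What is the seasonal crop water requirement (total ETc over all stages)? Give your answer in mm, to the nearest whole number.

559 mm

initial: 0.37 × 4.60 × 50 = 85.10 mm
development: 0.79 × 5.88 × 20 = 92.90 mm
mid-season: 1.14 × 6.51 × 30 = 222.64 mm
late-season: 0.60 × 5.87 × 45 = 158.49 mm
Seasonal total = 559.13 mm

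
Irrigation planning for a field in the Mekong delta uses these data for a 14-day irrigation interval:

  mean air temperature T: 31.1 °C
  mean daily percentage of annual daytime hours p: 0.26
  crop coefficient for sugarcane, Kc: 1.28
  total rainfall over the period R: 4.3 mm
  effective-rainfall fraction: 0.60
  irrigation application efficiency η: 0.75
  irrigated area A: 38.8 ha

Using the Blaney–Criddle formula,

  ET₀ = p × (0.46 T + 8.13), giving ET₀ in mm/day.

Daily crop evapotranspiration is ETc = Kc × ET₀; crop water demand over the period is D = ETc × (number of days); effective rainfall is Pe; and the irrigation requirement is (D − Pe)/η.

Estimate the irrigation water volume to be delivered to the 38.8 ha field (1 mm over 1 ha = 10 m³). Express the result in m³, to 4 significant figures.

52740 m³

ET₀ = 0.26 × (0.46 × 31.1 + 8.13) = 0.26 × 22.436 = 5.8334 mm/d
ETc = Kc × ET₀ = 1.28 × 5.8334 = 7.4668 mm/d
Crop demand D = ETc × 14 d = 7.4668 × 14 = 104.535 mm
Pe = 0.60 × 4.3 = 2.580 mm
D − Pe = 104.535 − 2.580 = 101.955 mm
Gross irrigation = 101.955 / 0.75 = 135.940 mm
Volume = 135.940 mm × 38.8 ha × 10 = 52744.7 m³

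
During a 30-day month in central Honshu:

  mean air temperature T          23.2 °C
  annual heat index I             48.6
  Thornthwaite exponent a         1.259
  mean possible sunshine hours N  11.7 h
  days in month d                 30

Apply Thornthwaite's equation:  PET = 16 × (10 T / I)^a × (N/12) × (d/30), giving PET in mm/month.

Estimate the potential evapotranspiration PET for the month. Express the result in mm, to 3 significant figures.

10T/I = 10 × 23.2 / 48.6 = 4.7737
(10T/I)^a = 4.7737^1.259 = 7.1561
Uncorrected PET = 16 × 7.1561 = 114.498 mm
Correction = (N/12)(d/30) = (11.7/12)(30/30) = 0.9750
PET = 114.498 × 0.9750 = 111.636 mm/month

112 mm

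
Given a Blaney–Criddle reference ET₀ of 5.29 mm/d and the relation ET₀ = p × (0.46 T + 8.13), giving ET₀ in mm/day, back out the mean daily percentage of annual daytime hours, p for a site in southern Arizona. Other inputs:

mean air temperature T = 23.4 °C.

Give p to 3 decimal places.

p = ET₀ / (0.46 T + 8.13) = 5.29 / (0.46 × 23.4 + 8.13) = 5.29 / 18.894 = 0.2800

0.280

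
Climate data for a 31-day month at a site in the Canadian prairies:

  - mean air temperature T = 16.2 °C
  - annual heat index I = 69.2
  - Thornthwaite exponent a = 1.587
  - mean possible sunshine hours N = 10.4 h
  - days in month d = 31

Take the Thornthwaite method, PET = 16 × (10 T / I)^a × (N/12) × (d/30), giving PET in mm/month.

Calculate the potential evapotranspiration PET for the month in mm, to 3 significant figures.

55.3 mm

10T/I = 10 × 16.2 / 69.2 = 2.3410
(10T/I)^a = 2.3410^1.587 = 3.8569
Uncorrected PET = 16 × 3.8569 = 61.710 mm
Correction = (N/12)(d/30) = (10.4/12)(31/30) = 0.8956
PET = 61.710 × 0.8956 = 55.267 mm/month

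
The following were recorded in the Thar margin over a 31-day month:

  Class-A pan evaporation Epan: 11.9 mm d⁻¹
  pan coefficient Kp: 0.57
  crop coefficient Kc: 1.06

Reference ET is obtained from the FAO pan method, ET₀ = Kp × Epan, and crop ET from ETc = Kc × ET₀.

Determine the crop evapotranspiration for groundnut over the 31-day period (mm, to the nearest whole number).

ET₀ = 0.57 × 11.9 = 6.7830 mm/d
ETc = Kc × ET₀ = 1.06 × 6.7830 = 7.1900 mm/d
Over 31 days: 7.1900 × 31 = 222.890 mm

223 mm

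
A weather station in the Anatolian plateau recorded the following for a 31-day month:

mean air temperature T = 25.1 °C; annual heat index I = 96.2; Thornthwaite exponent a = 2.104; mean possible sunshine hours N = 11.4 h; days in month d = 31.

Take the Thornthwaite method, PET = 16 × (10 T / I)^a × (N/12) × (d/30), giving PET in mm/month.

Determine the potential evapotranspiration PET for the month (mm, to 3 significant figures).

10T/I = 10 × 25.1 / 96.2 = 2.6091
(10T/I)^a = 2.6091^2.104 = 7.5214
Uncorrected PET = 16 × 7.5214 = 120.342 mm
Correction = (N/12)(d/30) = (11.4/12)(31/30) = 0.9817
PET = 120.342 × 0.9817 = 118.140 mm/month

118 mm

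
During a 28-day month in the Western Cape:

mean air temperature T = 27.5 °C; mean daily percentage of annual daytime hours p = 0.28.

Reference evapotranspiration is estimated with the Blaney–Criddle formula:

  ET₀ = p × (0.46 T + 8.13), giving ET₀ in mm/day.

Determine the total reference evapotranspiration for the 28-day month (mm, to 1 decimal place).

ET₀ = 0.28 × (0.46 × 27.5 + 8.13) = 0.28 × 20.780 = 5.8184 mm/d
Monthly total = 5.8184 × 28 = 162.915 mm

162.9 mm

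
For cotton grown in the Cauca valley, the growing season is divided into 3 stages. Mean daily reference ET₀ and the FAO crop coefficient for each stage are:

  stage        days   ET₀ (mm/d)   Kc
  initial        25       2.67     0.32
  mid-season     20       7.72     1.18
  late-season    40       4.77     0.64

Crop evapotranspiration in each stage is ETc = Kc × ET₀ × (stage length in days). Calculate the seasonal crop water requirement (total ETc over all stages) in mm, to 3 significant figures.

initial: 0.32 × 2.67 × 25 = 21.36 mm
mid-season: 1.18 × 7.72 × 20 = 182.19 mm
late-season: 0.64 × 4.77 × 40 = 122.11 mm
Seasonal total = 325.66 mm

326 mm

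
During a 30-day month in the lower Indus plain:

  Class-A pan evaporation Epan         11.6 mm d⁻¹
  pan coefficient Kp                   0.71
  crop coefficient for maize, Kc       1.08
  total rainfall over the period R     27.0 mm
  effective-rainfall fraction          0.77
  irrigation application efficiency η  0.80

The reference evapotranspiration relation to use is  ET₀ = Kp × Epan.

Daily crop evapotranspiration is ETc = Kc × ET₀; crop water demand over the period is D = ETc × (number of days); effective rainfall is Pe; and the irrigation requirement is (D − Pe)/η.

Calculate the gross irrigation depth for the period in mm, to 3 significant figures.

308 mm

ET₀ = 0.71 × 11.6 = 8.2360 mm/d
ETc = Kc × ET₀ = 1.08 × 8.2360 = 8.8949 mm/d
Crop demand D = ETc × 30 d = 8.8949 × 30 = 266.847 mm
Pe = 0.77 × 27.0 = 20.790 mm
D − Pe = 266.847 − 20.790 = 246.057 mm
Gross irrigation = 246.057 / 0.80 = 307.571 mm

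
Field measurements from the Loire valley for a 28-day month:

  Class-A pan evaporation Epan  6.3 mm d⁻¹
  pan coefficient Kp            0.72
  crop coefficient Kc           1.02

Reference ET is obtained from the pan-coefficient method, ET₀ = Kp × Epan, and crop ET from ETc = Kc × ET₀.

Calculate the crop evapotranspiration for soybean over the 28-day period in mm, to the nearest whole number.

130 mm

ET₀ = 0.72 × 6.3 = 4.5360 mm/d
ETc = Kc × ET₀ = 1.02 × 4.5360 = 4.6267 mm/d
Over 28 days: 4.6267 × 28 = 129.548 mm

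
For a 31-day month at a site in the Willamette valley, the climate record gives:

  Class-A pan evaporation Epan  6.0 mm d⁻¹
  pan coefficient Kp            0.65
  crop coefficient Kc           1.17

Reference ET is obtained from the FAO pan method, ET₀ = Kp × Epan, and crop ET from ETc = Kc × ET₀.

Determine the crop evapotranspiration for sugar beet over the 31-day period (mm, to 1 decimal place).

141.5 mm

ET₀ = 0.65 × 6.0 = 3.9000 mm/d
ETc = Kc × ET₀ = 1.17 × 3.9000 = 4.5630 mm/d
Over 31 days: 4.5630 × 31 = 141.453 mm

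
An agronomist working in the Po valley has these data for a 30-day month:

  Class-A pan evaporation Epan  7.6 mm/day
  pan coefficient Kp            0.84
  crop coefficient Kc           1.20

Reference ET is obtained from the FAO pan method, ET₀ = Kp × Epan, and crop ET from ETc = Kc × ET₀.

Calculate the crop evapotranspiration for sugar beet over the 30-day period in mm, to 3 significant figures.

ET₀ = 0.84 × 7.6 = 6.3840 mm/d
ETc = Kc × ET₀ = 1.20 × 6.3840 = 7.6608 mm/d
Over 30 days: 7.6608 × 30 = 229.824 mm

230 mm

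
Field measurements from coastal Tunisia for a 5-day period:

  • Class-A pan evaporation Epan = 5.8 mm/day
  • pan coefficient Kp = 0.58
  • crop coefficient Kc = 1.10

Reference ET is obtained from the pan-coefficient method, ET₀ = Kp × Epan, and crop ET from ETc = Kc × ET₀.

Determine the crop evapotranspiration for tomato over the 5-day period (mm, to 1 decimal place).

ET₀ = 0.58 × 5.8 = 3.3640 mm/d
ETc = Kc × ET₀ = 1.10 × 3.3640 = 3.7004 mm/d
Over 5 days: 3.7004 × 5 = 18.502 mm

18.5 mm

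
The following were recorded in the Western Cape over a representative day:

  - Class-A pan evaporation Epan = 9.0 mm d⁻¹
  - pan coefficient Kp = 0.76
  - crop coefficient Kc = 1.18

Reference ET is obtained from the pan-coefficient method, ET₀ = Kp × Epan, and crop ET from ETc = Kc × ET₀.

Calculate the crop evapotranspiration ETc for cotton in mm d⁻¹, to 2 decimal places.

ET₀ = 0.76 × 9.0 = 6.8400 mm/d
ETc = Kc × ET₀ = 1.18 × 6.8400 = 8.0712 mm/d

8.07 mm d⁻¹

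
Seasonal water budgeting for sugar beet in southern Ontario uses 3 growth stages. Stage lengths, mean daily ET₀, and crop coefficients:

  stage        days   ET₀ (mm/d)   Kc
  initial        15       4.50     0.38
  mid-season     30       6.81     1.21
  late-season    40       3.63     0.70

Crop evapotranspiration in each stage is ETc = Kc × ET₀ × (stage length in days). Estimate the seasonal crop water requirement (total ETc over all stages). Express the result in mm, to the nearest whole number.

initial: 0.38 × 4.50 × 15 = 25.65 mm
mid-season: 1.21 × 6.81 × 30 = 247.20 mm
late-season: 0.70 × 3.63 × 40 = 101.64 mm
Seasonal total = 374.49 mm

374 mm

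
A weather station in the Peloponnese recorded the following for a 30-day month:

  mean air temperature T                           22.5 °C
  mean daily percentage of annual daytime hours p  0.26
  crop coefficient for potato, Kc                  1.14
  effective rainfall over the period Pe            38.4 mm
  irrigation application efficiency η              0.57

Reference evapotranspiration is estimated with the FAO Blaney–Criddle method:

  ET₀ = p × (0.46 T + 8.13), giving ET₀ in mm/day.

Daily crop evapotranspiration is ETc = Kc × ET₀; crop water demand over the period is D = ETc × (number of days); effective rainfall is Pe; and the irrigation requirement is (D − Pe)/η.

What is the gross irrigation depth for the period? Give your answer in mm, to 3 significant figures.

ET₀ = 0.26 × (0.46 × 22.5 + 8.13) = 0.26 × 18.480 = 4.8048 mm/d
ETc = Kc × ET₀ = 1.14 × 4.8048 = 5.4775 mm/d
Crop demand D = ETc × 30 d = 5.4775 × 30 = 164.325 mm
D − Pe = 164.325 − 38.4 = 125.925 mm
Gross irrigation = 125.925 / 0.57 = 220.921 mm

221 mm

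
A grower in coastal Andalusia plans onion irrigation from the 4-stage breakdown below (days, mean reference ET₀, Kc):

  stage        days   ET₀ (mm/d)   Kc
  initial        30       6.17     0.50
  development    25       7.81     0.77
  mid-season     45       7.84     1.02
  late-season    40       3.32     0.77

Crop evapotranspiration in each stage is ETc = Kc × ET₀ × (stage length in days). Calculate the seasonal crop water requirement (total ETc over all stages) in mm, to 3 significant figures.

initial: 0.50 × 6.17 × 30 = 92.55 mm
development: 0.77 × 7.81 × 25 = 150.34 mm
mid-season: 1.02 × 7.84 × 45 = 359.86 mm
late-season: 0.77 × 3.32 × 40 = 102.26 mm
Seasonal total = 705.01 mm

705 mm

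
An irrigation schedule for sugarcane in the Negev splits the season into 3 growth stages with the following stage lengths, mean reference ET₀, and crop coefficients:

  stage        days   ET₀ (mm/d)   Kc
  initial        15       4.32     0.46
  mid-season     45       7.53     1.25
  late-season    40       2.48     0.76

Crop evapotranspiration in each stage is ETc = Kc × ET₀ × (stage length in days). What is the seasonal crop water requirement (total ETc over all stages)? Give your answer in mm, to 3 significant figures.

529 mm

initial: 0.46 × 4.32 × 15 = 29.81 mm
mid-season: 1.25 × 7.53 × 45 = 423.56 mm
late-season: 0.76 × 2.48 × 40 = 75.39 mm
Seasonal total = 528.76 mm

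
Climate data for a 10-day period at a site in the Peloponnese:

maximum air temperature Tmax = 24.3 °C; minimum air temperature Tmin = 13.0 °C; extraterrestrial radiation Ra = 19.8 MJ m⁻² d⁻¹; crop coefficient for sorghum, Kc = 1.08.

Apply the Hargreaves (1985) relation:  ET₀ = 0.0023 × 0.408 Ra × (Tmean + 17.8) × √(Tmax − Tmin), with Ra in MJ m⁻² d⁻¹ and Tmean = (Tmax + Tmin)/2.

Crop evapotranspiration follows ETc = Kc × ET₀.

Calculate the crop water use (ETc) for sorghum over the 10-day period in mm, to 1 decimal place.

24.6 mm

Tmean = (24.3 + 13.0)/2 = 18.65 °C
0.408 Ra = 0.408 × 19.8 = 8.0784 mm/d equivalent
ET₀ = 0.0023 × 8.0784 × (18.65 + 17.8) × √11.3 = 0.0023 × 8.0784 × 36.45 × 3.3615 = 2.2766 mm/d
ETc = Kc × ET₀ = 1.08 × 2.2766 = 2.4587 mm/d
Over 10 days: 2.4587 × 10 = 24.587 mm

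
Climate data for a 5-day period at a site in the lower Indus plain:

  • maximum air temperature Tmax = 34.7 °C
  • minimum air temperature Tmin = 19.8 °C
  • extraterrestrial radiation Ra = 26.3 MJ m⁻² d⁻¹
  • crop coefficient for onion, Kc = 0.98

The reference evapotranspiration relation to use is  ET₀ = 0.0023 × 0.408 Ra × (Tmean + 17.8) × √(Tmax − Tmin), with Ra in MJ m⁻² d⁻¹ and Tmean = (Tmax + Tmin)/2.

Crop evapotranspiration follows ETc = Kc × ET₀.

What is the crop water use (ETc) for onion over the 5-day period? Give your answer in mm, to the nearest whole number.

Tmean = (34.7 + 19.8)/2 = 27.25 °C
0.408 Ra = 0.408 × 26.3 = 10.7304 mm/d equivalent
ET₀ = 0.0023 × 10.7304 × (27.25 + 17.8) × √14.9 = 0.0023 × 10.7304 × 45.05 × 3.8601 = 4.2918 mm/d
ETc = Kc × ET₀ = 0.98 × 4.2918 = 4.2060 mm/d
Over 5 days: 4.2060 × 5 = 21.030 mm

21 mm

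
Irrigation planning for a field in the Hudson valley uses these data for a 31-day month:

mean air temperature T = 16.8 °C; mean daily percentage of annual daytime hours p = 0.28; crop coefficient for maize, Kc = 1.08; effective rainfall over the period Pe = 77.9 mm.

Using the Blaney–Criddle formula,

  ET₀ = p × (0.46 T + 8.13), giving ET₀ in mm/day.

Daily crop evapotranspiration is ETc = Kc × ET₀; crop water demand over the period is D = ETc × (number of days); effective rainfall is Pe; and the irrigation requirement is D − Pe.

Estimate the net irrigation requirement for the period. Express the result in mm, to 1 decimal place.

70.8 mm

ET₀ = 0.28 × (0.46 × 16.8 + 8.13) = 0.28 × 15.858 = 4.4402 mm/d
ETc = Kc × ET₀ = 1.08 × 4.4402 = 4.7954 mm/d
Crop demand D = ETc × 31 d = 4.7954 × 31 = 148.657 mm
D − Pe = 148.657 − 77.9 = 70.757 mm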